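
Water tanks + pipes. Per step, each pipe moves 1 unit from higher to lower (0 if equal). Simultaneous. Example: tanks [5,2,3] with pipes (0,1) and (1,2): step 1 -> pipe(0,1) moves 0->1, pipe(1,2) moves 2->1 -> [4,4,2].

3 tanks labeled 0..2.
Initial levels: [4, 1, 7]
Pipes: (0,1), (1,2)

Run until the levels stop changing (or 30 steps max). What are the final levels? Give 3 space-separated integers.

Answer: 4 4 4

Derivation:
Step 1: flows [0->1,2->1] -> levels [3 3 6]
Step 2: flows [0=1,2->1] -> levels [3 4 5]
Step 3: flows [1->0,2->1] -> levels [4 4 4]
Step 4: flows [0=1,1=2] -> levels [4 4 4]
  -> stable (no change)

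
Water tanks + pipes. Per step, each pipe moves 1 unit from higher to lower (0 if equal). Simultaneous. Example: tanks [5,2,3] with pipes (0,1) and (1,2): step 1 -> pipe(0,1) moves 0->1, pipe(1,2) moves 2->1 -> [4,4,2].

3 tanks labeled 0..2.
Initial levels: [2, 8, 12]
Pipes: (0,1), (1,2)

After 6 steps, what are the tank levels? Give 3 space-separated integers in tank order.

Step 1: flows [1->0,2->1] -> levels [3 8 11]
Step 2: flows [1->0,2->1] -> levels [4 8 10]
Step 3: flows [1->0,2->1] -> levels [5 8 9]
Step 4: flows [1->0,2->1] -> levels [6 8 8]
Step 5: flows [1->0,1=2] -> levels [7 7 8]
Step 6: flows [0=1,2->1] -> levels [7 8 7]

Answer: 7 8 7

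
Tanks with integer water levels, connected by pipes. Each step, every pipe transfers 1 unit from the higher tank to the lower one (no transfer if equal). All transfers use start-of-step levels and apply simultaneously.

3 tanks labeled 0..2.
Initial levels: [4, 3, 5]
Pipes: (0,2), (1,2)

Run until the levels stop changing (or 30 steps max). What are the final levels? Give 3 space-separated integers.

Answer: 4 3 5

Derivation:
Step 1: flows [2->0,2->1] -> levels [5 4 3]
Step 2: flows [0->2,1->2] -> levels [4 3 5]
  -> period-2 cycle: step 2 state = step 0 state; never stabilizes
  -> state at step 30: (30-0) mod 2 = 0, same as step 0 -> [4 3 5]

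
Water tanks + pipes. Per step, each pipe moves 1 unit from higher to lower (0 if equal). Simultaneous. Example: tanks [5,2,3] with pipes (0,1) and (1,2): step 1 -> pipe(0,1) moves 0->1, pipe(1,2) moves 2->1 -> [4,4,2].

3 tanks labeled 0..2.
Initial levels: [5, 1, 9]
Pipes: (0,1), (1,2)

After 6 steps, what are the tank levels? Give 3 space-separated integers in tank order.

Answer: 5 5 5

Derivation:
Step 1: flows [0->1,2->1] -> levels [4 3 8]
Step 2: flows [0->1,2->1] -> levels [3 5 7]
Step 3: flows [1->0,2->1] -> levels [4 5 6]
Step 4: flows [1->0,2->1] -> levels [5 5 5]
Step 5: flows [0=1,1=2] -> levels [5 5 5]
  -> stable; steps 6..6 unchanged -> [5 5 5]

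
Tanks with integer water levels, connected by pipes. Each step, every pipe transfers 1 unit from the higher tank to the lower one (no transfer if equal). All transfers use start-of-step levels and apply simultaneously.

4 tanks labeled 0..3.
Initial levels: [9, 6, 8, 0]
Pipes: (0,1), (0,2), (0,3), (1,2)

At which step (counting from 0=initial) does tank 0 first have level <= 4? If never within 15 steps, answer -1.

Answer: 5

Derivation:
Step 1: flows [0->1,0->2,0->3,2->1] -> levels [6 8 8 1]
Step 2: flows [1->0,2->0,0->3,1=2] -> levels [7 7 7 2]
Step 3: flows [0=1,0=2,0->3,1=2] -> levels [6 7 7 3]
Step 4: flows [1->0,2->0,0->3,1=2] -> levels [7 6 6 4]
Step 5: flows [0->1,0->2,0->3,1=2] -> levels [4 7 7 5]
Tank 0 first reaches <=4 at step 5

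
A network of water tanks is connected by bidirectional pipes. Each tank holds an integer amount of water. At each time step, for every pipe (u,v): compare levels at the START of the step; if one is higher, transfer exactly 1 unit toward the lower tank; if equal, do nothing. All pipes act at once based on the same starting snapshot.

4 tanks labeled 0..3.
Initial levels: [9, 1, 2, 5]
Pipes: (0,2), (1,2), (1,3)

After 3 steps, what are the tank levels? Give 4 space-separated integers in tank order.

Step 1: flows [0->2,2->1,3->1] -> levels [8 3 2 4]
Step 2: flows [0->2,1->2,3->1] -> levels [7 3 4 3]
Step 3: flows [0->2,2->1,1=3] -> levels [6 4 4 3]

Answer: 6 4 4 3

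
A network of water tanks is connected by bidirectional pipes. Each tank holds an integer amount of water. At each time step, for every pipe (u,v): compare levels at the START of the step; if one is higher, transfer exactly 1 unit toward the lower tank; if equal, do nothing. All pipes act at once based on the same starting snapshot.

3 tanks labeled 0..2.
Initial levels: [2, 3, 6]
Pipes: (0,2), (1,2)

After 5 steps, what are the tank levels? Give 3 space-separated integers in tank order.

Step 1: flows [2->0,2->1] -> levels [3 4 4]
Step 2: flows [2->0,1=2] -> levels [4 4 3]
Step 3: flows [0->2,1->2] -> levels [3 3 5]
Step 4: flows [2->0,2->1] -> levels [4 4 3]
  -> period-2 cycle: step 4 state = step 2 state
  -> state at step 5: (5-2) mod 2 = 1, same as step 3 -> [3 3 5]

Answer: 3 3 5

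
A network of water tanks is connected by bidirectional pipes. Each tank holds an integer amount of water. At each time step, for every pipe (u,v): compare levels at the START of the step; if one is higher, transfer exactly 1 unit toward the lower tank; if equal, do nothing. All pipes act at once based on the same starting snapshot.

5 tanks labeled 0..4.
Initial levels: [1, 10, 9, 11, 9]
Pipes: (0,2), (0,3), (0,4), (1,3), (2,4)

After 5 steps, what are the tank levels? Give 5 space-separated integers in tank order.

Answer: 10 8 7 8 7

Derivation:
Step 1: flows [2->0,3->0,4->0,3->1,2=4] -> levels [4 11 8 9 8]
Step 2: flows [2->0,3->0,4->0,1->3,2=4] -> levels [7 10 7 9 7]
Step 3: flows [0=2,3->0,0=4,1->3,2=4] -> levels [8 9 7 9 7]
Step 4: flows [0->2,3->0,0->4,1=3,2=4] -> levels [7 9 8 8 8]
Step 5: flows [2->0,3->0,4->0,1->3,2=4] -> levels [10 8 7 8 7]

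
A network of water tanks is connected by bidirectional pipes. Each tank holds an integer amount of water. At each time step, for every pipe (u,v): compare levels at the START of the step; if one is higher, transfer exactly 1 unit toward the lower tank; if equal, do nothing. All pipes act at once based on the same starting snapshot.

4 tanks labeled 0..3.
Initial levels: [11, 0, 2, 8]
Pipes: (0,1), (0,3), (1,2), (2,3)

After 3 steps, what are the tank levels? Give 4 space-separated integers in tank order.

Answer: 7 4 4 6

Derivation:
Step 1: flows [0->1,0->3,2->1,3->2] -> levels [9 2 2 8]
Step 2: flows [0->1,0->3,1=2,3->2] -> levels [7 3 3 8]
Step 3: flows [0->1,3->0,1=2,3->2] -> levels [7 4 4 6]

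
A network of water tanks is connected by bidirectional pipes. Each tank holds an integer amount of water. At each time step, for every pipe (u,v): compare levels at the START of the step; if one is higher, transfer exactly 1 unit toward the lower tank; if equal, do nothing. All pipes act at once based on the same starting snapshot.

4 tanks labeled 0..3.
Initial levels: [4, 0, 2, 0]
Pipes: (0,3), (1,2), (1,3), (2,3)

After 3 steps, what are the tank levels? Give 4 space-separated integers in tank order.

Step 1: flows [0->3,2->1,1=3,2->3] -> levels [3 1 0 2]
Step 2: flows [0->3,1->2,3->1,3->2] -> levels [2 1 2 1]
Step 3: flows [0->3,2->1,1=3,2->3] -> levels [1 2 0 3]

Answer: 1 2 0 3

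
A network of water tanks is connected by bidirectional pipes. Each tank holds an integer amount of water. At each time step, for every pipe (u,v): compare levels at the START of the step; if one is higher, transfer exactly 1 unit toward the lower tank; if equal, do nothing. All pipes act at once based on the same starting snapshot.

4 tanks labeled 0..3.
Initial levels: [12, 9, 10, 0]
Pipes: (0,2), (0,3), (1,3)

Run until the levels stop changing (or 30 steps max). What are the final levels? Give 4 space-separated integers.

Step 1: flows [0->2,0->3,1->3] -> levels [10 8 11 2]
Step 2: flows [2->0,0->3,1->3] -> levels [10 7 10 4]
Step 3: flows [0=2,0->3,1->3] -> levels [9 6 10 6]
Step 4: flows [2->0,0->3,1=3] -> levels [9 6 9 7]
Step 5: flows [0=2,0->3,3->1] -> levels [8 7 9 7]
Step 6: flows [2->0,0->3,1=3] -> levels [8 7 8 8]
Step 7: flows [0=2,0=3,3->1] -> levels [8 8 8 7]
Step 8: flows [0=2,0->3,1->3] -> levels [7 7 8 9]
Step 9: flows [2->0,3->0,3->1] -> levels [9 8 7 7]
Step 10: flows [0->2,0->3,1->3] -> levels [7 7 8 9]
  -> period-2 cycle: step 10 state = step 8 state; never stabilizes
  -> state at step 30: (30-8) mod 2 = 0, same as step 8 -> [7 7 8 9]

Answer: 7 7 8 9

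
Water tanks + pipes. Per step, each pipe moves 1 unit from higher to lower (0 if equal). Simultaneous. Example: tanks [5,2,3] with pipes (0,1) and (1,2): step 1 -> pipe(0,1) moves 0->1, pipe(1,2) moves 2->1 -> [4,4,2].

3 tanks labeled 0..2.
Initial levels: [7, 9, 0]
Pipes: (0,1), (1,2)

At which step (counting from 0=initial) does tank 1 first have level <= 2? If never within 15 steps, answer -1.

Answer: -1

Derivation:
Step 1: flows [1->0,1->2] -> levels [8 7 1]
Step 2: flows [0->1,1->2] -> levels [7 7 2]
Step 3: flows [0=1,1->2] -> levels [7 6 3]
Step 4: flows [0->1,1->2] -> levels [6 6 4]
Step 5: flows [0=1,1->2] -> levels [6 5 5]
Step 6: flows [0->1,1=2] -> levels [5 6 5]
Step 7: flows [1->0,1->2] -> levels [6 4 6]
Step 8: flows [0->1,2->1] -> levels [5 6 5]
  -> period-2 cycle (repeats step 6); tank 1 never drops to <=2
Tank 1 never reaches <=2 within 15 steps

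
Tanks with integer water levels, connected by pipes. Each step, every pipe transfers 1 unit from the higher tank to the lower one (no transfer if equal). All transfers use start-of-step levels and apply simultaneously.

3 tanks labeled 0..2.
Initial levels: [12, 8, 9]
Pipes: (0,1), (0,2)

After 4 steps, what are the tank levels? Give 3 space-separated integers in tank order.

Answer: 9 10 10

Derivation:
Step 1: flows [0->1,0->2] -> levels [10 9 10]
Step 2: flows [0->1,0=2] -> levels [9 10 10]
Step 3: flows [1->0,2->0] -> levels [11 9 9]
Step 4: flows [0->1,0->2] -> levels [9 10 10]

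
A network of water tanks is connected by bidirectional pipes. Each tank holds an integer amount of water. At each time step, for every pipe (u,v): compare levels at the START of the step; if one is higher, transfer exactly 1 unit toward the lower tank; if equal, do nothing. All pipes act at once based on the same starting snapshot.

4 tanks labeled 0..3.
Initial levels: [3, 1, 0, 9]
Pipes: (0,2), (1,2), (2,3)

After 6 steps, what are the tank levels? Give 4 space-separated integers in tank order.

Answer: 3 3 2 5

Derivation:
Step 1: flows [0->2,1->2,3->2] -> levels [2 0 3 8]
Step 2: flows [2->0,2->1,3->2] -> levels [3 1 2 7]
Step 3: flows [0->2,2->1,3->2] -> levels [2 2 3 6]
Step 4: flows [2->0,2->1,3->2] -> levels [3 3 2 5]
Step 5: flows [0->2,1->2,3->2] -> levels [2 2 5 4]
Step 6: flows [2->0,2->1,2->3] -> levels [3 3 2 5]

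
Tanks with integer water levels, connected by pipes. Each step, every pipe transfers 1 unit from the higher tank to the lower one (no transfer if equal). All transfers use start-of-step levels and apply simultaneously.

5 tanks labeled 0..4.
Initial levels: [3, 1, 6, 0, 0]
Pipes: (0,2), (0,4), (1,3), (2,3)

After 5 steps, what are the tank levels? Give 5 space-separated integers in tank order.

Answer: 1 2 3 1 3

Derivation:
Step 1: flows [2->0,0->4,1->3,2->3] -> levels [3 0 4 2 1]
Step 2: flows [2->0,0->4,3->1,2->3] -> levels [3 1 2 2 2]
Step 3: flows [0->2,0->4,3->1,2=3] -> levels [1 2 3 1 3]
Step 4: flows [2->0,4->0,1->3,2->3] -> levels [3 1 1 3 2]
Step 5: flows [0->2,0->4,3->1,3->2] -> levels [1 2 3 1 3]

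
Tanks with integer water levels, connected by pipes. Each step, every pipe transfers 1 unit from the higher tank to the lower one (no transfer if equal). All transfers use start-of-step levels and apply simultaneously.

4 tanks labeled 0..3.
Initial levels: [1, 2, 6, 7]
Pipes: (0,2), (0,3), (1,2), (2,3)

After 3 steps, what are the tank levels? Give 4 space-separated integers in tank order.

Answer: 3 3 6 4

Derivation:
Step 1: flows [2->0,3->0,2->1,3->2] -> levels [3 3 5 5]
Step 2: flows [2->0,3->0,2->1,2=3] -> levels [5 4 3 4]
Step 3: flows [0->2,0->3,1->2,3->2] -> levels [3 3 6 4]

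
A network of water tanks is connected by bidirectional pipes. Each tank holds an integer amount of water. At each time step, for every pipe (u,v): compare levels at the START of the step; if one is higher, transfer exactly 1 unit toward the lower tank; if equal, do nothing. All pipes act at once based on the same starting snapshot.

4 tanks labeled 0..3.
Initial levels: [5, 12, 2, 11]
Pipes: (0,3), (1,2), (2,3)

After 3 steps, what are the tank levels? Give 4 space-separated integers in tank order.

Answer: 7 9 8 6

Derivation:
Step 1: flows [3->0,1->2,3->2] -> levels [6 11 4 9]
Step 2: flows [3->0,1->2,3->2] -> levels [7 10 6 7]
Step 3: flows [0=3,1->2,3->2] -> levels [7 9 8 6]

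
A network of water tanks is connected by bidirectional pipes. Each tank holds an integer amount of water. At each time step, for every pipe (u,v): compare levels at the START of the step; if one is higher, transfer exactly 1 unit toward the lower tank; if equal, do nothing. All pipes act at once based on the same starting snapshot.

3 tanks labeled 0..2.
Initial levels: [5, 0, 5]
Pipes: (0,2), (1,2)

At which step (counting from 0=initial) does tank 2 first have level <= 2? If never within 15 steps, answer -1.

Answer: 5

Derivation:
Step 1: flows [0=2,2->1] -> levels [5 1 4]
Step 2: flows [0->2,2->1] -> levels [4 2 4]
Step 3: flows [0=2,2->1] -> levels [4 3 3]
Step 4: flows [0->2,1=2] -> levels [3 3 4]
Step 5: flows [2->0,2->1] -> levels [4 4 2]
Tank 2 first reaches <=2 at step 5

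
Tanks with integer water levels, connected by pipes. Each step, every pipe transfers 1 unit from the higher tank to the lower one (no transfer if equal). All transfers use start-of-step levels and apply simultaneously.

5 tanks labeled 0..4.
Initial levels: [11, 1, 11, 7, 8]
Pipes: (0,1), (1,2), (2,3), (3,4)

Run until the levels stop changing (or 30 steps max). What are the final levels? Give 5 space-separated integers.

Answer: 7 8 8 7 8

Derivation:
Step 1: flows [0->1,2->1,2->3,4->3] -> levels [10 3 9 9 7]
Step 2: flows [0->1,2->1,2=3,3->4] -> levels [9 5 8 8 8]
Step 3: flows [0->1,2->1,2=3,3=4] -> levels [8 7 7 8 8]
Step 4: flows [0->1,1=2,3->2,3=4] -> levels [7 8 8 7 8]
Step 5: flows [1->0,1=2,2->3,4->3] -> levels [8 7 7 9 7]
Step 6: flows [0->1,1=2,3->2,3->4] -> levels [7 8 8 7 8]
  -> period-2 cycle: step 6 state = step 4 state; never stabilizes
  -> state at step 30: (30-4) mod 2 = 0, same as step 4 -> [7 8 8 7 8]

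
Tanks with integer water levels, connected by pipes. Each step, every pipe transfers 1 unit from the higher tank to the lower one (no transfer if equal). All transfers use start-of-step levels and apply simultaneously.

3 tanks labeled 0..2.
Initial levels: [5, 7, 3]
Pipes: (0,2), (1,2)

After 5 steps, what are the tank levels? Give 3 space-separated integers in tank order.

Step 1: flows [0->2,1->2] -> levels [4 6 5]
Step 2: flows [2->0,1->2] -> levels [5 5 5]
Step 3: flows [0=2,1=2] -> levels [5 5 5]
  -> stable; steps 4..5 unchanged -> [5 5 5]

Answer: 5 5 5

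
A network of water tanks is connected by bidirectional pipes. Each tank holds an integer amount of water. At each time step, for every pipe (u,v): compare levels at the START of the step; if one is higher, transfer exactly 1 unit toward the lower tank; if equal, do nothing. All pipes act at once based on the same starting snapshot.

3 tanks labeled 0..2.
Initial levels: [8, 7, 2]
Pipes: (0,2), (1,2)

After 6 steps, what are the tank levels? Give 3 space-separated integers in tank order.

Answer: 5 5 7

Derivation:
Step 1: flows [0->2,1->2] -> levels [7 6 4]
Step 2: flows [0->2,1->2] -> levels [6 5 6]
Step 3: flows [0=2,2->1] -> levels [6 6 5]
Step 4: flows [0->2,1->2] -> levels [5 5 7]
Step 5: flows [2->0,2->1] -> levels [6 6 5]
  -> period-2 cycle: step 5 state = step 3 state
  -> state at step 6: (6-3) mod 2 = 1, same as step 4 -> [5 5 7]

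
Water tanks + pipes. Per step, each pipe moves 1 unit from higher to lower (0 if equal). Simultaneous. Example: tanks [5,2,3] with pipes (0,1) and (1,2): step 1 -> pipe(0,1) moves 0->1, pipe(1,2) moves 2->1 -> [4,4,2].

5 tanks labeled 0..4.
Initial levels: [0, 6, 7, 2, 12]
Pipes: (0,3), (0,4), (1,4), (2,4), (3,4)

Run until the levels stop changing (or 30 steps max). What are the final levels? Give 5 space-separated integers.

Answer: 6 6 6 6 3

Derivation:
Step 1: flows [3->0,4->0,4->1,4->2,4->3] -> levels [2 7 8 2 8]
Step 2: flows [0=3,4->0,4->1,2=4,4->3] -> levels [3 8 8 3 5]
Step 3: flows [0=3,4->0,1->4,2->4,4->3] -> levels [4 7 7 4 5]
Step 4: flows [0=3,4->0,1->4,2->4,4->3] -> levels [5 6 6 5 5]
Step 5: flows [0=3,0=4,1->4,2->4,3=4] -> levels [5 5 5 5 7]
Step 6: flows [0=3,4->0,4->1,4->2,4->3] -> levels [6 6 6 6 3]
Step 7: flows [0=3,0->4,1->4,2->4,3->4] -> levels [5 5 5 5 7]
  -> period-2 cycle: step 7 state = step 5 state; never stabilizes
  -> state at step 30: (30-5) mod 2 = 1, same as step 6 -> [6 6 6 6 3]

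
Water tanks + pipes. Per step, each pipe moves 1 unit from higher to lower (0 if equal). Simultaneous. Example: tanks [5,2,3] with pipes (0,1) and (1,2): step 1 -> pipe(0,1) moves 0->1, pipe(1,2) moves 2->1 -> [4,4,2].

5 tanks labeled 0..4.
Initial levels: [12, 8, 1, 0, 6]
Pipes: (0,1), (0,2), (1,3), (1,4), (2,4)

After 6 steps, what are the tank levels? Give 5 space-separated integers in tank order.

Step 1: flows [0->1,0->2,1->3,1->4,4->2] -> levels [10 7 3 1 6]
Step 2: flows [0->1,0->2,1->3,1->4,4->2] -> levels [8 6 5 2 6]
Step 3: flows [0->1,0->2,1->3,1=4,4->2] -> levels [6 6 7 3 5]
Step 4: flows [0=1,2->0,1->3,1->4,2->4] -> levels [7 4 5 4 7]
Step 5: flows [0->1,0->2,1=3,4->1,4->2] -> levels [5 6 7 4 5]
Step 6: flows [1->0,2->0,1->3,1->4,2->4] -> levels [7 3 5 5 7]

Answer: 7 3 5 5 7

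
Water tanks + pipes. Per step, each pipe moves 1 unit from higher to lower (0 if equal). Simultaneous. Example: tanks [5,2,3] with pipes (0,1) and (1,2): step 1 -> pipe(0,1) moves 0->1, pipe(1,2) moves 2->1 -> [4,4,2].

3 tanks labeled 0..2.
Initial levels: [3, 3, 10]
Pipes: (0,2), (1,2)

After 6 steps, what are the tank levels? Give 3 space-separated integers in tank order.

Answer: 5 5 6

Derivation:
Step 1: flows [2->0,2->1] -> levels [4 4 8]
Step 2: flows [2->0,2->1] -> levels [5 5 6]
Step 3: flows [2->0,2->1] -> levels [6 6 4]
Step 4: flows [0->2,1->2] -> levels [5 5 6]
  -> period-2 cycle: step 4 state = step 2 state
  -> state at step 6: (6-2) mod 2 = 0, same as step 2 -> [5 5 6]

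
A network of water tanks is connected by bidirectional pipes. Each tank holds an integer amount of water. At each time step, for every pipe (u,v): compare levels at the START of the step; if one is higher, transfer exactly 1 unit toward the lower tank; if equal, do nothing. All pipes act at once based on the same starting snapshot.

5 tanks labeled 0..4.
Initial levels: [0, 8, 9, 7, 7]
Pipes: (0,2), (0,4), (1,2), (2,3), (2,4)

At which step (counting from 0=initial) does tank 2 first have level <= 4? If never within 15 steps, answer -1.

Step 1: flows [2->0,4->0,2->1,2->3,2->4] -> levels [2 9 5 8 7]
Step 2: flows [2->0,4->0,1->2,3->2,4->2] -> levels [4 8 7 7 5]
Step 3: flows [2->0,4->0,1->2,2=3,2->4] -> levels [6 7 6 7 5]
Step 4: flows [0=2,0->4,1->2,3->2,2->4] -> levels [5 6 7 6 7]
Step 5: flows [2->0,4->0,2->1,2->3,2=4] -> levels [7 7 4 7 6]
Tank 2 first reaches <=4 at step 5

Answer: 5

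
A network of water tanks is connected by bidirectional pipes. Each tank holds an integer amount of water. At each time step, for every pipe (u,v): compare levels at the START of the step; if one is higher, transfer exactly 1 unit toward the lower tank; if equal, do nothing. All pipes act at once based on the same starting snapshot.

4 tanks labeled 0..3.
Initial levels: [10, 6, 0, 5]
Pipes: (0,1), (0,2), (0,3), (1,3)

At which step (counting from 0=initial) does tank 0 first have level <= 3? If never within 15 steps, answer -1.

Answer: 6

Derivation:
Step 1: flows [0->1,0->2,0->3,1->3] -> levels [7 6 1 7]
Step 2: flows [0->1,0->2,0=3,3->1] -> levels [5 8 2 6]
Step 3: flows [1->0,0->2,3->0,1->3] -> levels [6 6 3 6]
Step 4: flows [0=1,0->2,0=3,1=3] -> levels [5 6 4 6]
Step 5: flows [1->0,0->2,3->0,1=3] -> levels [6 5 5 5]
Step 6: flows [0->1,0->2,0->3,1=3] -> levels [3 6 6 6]
Tank 0 first reaches <=3 at step 6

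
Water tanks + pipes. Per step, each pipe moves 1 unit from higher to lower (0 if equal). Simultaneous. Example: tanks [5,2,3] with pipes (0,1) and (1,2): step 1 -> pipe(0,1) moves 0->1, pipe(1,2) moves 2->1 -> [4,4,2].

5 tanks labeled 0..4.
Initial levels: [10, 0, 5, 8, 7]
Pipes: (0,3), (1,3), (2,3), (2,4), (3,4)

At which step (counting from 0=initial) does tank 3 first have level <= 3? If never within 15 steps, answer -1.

Step 1: flows [0->3,3->1,3->2,4->2,3->4] -> levels [9 1 7 6 7]
Step 2: flows [0->3,3->1,2->3,2=4,4->3] -> levels [8 2 6 8 6]
Step 3: flows [0=3,3->1,3->2,2=4,3->4] -> levels [8 3 7 5 7]
Step 4: flows [0->3,3->1,2->3,2=4,4->3] -> levels [7 4 6 7 6]
Step 5: flows [0=3,3->1,3->2,2=4,3->4] -> levels [7 5 7 4 7]
Step 6: flows [0->3,1->3,2->3,2=4,4->3] -> levels [6 4 6 8 6]
Step 7: flows [3->0,3->1,3->2,2=4,3->4] -> levels [7 5 7 4 7]
  -> period-2 cycle (repeats step 5); tank 3 never drops to <=3
Tank 3 never reaches <=3 within 15 steps

Answer: -1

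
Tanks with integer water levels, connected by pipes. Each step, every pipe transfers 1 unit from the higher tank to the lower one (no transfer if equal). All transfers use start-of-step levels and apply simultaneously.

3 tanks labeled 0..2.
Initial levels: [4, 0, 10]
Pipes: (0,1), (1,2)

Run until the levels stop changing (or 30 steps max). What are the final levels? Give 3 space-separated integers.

Answer: 5 4 5

Derivation:
Step 1: flows [0->1,2->1] -> levels [3 2 9]
Step 2: flows [0->1,2->1] -> levels [2 4 8]
Step 3: flows [1->0,2->1] -> levels [3 4 7]
Step 4: flows [1->0,2->1] -> levels [4 4 6]
Step 5: flows [0=1,2->1] -> levels [4 5 5]
Step 6: flows [1->0,1=2] -> levels [5 4 5]
Step 7: flows [0->1,2->1] -> levels [4 6 4]
Step 8: flows [1->0,1->2] -> levels [5 4 5]
  -> period-2 cycle: step 8 state = step 6 state; never stabilizes
  -> state at step 30: (30-6) mod 2 = 0, same as step 6 -> [5 4 5]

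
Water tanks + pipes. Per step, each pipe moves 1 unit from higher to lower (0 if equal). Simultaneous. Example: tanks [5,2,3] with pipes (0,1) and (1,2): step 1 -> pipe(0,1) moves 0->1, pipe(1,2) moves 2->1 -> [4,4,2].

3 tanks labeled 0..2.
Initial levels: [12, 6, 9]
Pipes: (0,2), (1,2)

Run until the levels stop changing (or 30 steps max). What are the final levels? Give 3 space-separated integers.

Answer: 9 9 9

Derivation:
Step 1: flows [0->2,2->1] -> levels [11 7 9]
Step 2: flows [0->2,2->1] -> levels [10 8 9]
Step 3: flows [0->2,2->1] -> levels [9 9 9]
Step 4: flows [0=2,1=2] -> levels [9 9 9]
  -> stable (no change)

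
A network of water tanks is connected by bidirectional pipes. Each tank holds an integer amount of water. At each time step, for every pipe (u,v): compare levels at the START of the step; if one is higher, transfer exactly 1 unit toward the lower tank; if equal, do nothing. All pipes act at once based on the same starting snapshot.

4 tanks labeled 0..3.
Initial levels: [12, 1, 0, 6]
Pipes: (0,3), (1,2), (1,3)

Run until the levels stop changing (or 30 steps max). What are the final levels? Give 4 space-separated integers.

Answer: 5 6 4 4

Derivation:
Step 1: flows [0->3,1->2,3->1] -> levels [11 1 1 6]
Step 2: flows [0->3,1=2,3->1] -> levels [10 2 1 6]
Step 3: flows [0->3,1->2,3->1] -> levels [9 2 2 6]
Step 4: flows [0->3,1=2,3->1] -> levels [8 3 2 6]
Step 5: flows [0->3,1->2,3->1] -> levels [7 3 3 6]
Step 6: flows [0->3,1=2,3->1] -> levels [6 4 3 6]
Step 7: flows [0=3,1->2,3->1] -> levels [6 4 4 5]
Step 8: flows [0->3,1=2,3->1] -> levels [5 5 4 5]
Step 9: flows [0=3,1->2,1=3] -> levels [5 4 5 5]
Step 10: flows [0=3,2->1,3->1] -> levels [5 6 4 4]
Step 11: flows [0->3,1->2,1->3] -> levels [4 4 5 6]
Step 12: flows [3->0,2->1,3->1] -> levels [5 6 4 4]
  -> period-2 cycle: step 12 state = step 10 state; never stabilizes
  -> state at step 30: (30-10) mod 2 = 0, same as step 10 -> [5 6 4 4]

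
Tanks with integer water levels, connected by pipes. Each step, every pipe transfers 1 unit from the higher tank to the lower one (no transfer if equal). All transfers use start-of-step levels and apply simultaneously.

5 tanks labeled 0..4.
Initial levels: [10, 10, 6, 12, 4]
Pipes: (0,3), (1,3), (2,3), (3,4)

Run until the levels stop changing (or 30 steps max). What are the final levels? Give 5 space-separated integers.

Step 1: flows [3->0,3->1,3->2,3->4] -> levels [11 11 7 8 5]
Step 2: flows [0->3,1->3,3->2,3->4] -> levels [10 10 8 8 6]
Step 3: flows [0->3,1->3,2=3,3->4] -> levels [9 9 8 9 7]
Step 4: flows [0=3,1=3,3->2,3->4] -> levels [9 9 9 7 8]
Step 5: flows [0->3,1->3,2->3,4->3] -> levels [8 8 8 11 7]
Step 6: flows [3->0,3->1,3->2,3->4] -> levels [9 9 9 7 8]
  -> period-2 cycle: step 6 state = step 4 state; never stabilizes
  -> state at step 30: (30-4) mod 2 = 0, same as step 4 -> [9 9 9 7 8]

Answer: 9 9 9 7 8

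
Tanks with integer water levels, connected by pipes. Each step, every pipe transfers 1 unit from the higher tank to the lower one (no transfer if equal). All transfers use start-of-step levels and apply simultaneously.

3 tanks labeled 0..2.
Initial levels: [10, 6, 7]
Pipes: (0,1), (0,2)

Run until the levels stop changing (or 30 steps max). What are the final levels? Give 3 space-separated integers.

Step 1: flows [0->1,0->2] -> levels [8 7 8]
Step 2: flows [0->1,0=2] -> levels [7 8 8]
Step 3: flows [1->0,2->0] -> levels [9 7 7]
Step 4: flows [0->1,0->2] -> levels [7 8 8]
  -> period-2 cycle: step 4 state = step 2 state; never stabilizes
  -> state at step 30: (30-2) mod 2 = 0, same as step 2 -> [7 8 8]

Answer: 7 8 8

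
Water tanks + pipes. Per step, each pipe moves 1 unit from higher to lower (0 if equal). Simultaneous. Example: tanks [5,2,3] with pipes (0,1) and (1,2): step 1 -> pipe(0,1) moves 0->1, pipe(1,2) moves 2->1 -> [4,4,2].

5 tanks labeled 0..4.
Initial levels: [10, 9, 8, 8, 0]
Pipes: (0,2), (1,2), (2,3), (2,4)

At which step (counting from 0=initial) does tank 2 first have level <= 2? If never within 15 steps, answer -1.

Answer: -1

Derivation:
Step 1: flows [0->2,1->2,2=3,2->4] -> levels [9 8 9 8 1]
Step 2: flows [0=2,2->1,2->3,2->4] -> levels [9 9 6 9 2]
Step 3: flows [0->2,1->2,3->2,2->4] -> levels [8 8 8 8 3]
Step 4: flows [0=2,1=2,2=3,2->4] -> levels [8 8 7 8 4]
Step 5: flows [0->2,1->2,3->2,2->4] -> levels [7 7 9 7 5]
Step 6: flows [2->0,2->1,2->3,2->4] -> levels [8 8 5 8 6]
Step 7: flows [0->2,1->2,3->2,4->2] -> levels [7 7 9 7 5]
  -> period-2 cycle (repeats step 5); tank 2 never drops to <=2
Tank 2 never reaches <=2 within 15 steps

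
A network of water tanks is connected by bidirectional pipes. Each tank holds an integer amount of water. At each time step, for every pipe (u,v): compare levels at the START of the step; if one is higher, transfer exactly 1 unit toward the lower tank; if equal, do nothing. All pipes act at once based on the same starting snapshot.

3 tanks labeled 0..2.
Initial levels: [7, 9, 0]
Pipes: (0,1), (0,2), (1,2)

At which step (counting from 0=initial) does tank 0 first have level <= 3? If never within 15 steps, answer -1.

Step 1: flows [1->0,0->2,1->2] -> levels [7 7 2]
Step 2: flows [0=1,0->2,1->2] -> levels [6 6 4]
Step 3: flows [0=1,0->2,1->2] -> levels [5 5 6]
Step 4: flows [0=1,2->0,2->1] -> levels [6 6 4]
  -> period-2 cycle (repeats step 2); tank 0 never drops to <=3
Tank 0 never reaches <=3 within 15 steps

Answer: -1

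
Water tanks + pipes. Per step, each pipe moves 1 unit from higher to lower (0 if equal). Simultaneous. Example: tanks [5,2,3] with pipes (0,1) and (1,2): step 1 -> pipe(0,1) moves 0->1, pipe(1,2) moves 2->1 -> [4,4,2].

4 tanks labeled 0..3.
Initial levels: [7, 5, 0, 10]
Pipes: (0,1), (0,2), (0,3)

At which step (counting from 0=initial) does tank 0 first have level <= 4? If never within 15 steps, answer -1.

Step 1: flows [0->1,0->2,3->0] -> levels [6 6 1 9]
Step 2: flows [0=1,0->2,3->0] -> levels [6 6 2 8]
Step 3: flows [0=1,0->2,3->0] -> levels [6 6 3 7]
Step 4: flows [0=1,0->2,3->0] -> levels [6 6 4 6]
Step 5: flows [0=1,0->2,0=3] -> levels [5 6 5 6]
Step 6: flows [1->0,0=2,3->0] -> levels [7 5 5 5]
Step 7: flows [0->1,0->2,0->3] -> levels [4 6 6 6]
Tank 0 first reaches <=4 at step 7

Answer: 7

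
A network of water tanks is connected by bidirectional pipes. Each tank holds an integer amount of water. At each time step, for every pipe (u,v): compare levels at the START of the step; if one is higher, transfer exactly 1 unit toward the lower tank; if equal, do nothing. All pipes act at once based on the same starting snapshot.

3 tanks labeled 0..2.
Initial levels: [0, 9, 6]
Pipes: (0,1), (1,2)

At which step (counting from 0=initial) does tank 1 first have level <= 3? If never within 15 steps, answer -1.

Answer: -1

Derivation:
Step 1: flows [1->0,1->2] -> levels [1 7 7]
Step 2: flows [1->0,1=2] -> levels [2 6 7]
Step 3: flows [1->0,2->1] -> levels [3 6 6]
Step 4: flows [1->0,1=2] -> levels [4 5 6]
Step 5: flows [1->0,2->1] -> levels [5 5 5]
Step 6: flows [0=1,1=2] -> levels [5 5 5]
  -> stable; tank 1 stays at 5 > 3
Tank 1 never reaches <=3 within 15 steps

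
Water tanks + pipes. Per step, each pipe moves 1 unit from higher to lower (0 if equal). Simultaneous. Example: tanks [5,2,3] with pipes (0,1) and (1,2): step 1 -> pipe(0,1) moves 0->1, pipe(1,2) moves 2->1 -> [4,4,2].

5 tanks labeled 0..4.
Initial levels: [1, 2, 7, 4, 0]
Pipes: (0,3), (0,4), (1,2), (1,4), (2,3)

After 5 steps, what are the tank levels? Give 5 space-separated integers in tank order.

Answer: 3 2 4 2 3

Derivation:
Step 1: flows [3->0,0->4,2->1,1->4,2->3] -> levels [1 2 5 4 2]
Step 2: flows [3->0,4->0,2->1,1=4,2->3] -> levels [3 3 3 4 1]
Step 3: flows [3->0,0->4,1=2,1->4,3->2] -> levels [3 2 4 2 3]
Step 4: flows [0->3,0=4,2->1,4->1,2->3] -> levels [2 4 2 4 2]
Step 5: flows [3->0,0=4,1->2,1->4,3->2] -> levels [3 2 4 2 3]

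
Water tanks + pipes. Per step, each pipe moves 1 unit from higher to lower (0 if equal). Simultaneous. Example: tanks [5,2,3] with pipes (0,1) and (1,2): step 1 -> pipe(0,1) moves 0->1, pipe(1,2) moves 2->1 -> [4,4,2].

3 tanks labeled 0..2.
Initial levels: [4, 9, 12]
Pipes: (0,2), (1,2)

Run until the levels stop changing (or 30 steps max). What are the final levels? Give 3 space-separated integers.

Step 1: flows [2->0,2->1] -> levels [5 10 10]
Step 2: flows [2->0,1=2] -> levels [6 10 9]
Step 3: flows [2->0,1->2] -> levels [7 9 9]
Step 4: flows [2->0,1=2] -> levels [8 9 8]
Step 5: flows [0=2,1->2] -> levels [8 8 9]
Step 6: flows [2->0,2->1] -> levels [9 9 7]
Step 7: flows [0->2,1->2] -> levels [8 8 9]
  -> period-2 cycle: step 7 state = step 5 state; never stabilizes
  -> state at step 30: (30-5) mod 2 = 1, same as step 6 -> [9 9 7]

Answer: 9 9 7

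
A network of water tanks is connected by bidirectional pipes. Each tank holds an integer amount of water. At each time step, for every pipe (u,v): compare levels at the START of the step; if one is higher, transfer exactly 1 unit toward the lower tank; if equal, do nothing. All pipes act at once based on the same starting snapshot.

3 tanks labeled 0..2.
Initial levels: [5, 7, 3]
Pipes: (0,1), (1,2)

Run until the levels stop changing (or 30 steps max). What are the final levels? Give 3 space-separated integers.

Step 1: flows [1->0,1->2] -> levels [6 5 4]
Step 2: flows [0->1,1->2] -> levels [5 5 5]
Step 3: flows [0=1,1=2] -> levels [5 5 5]
  -> stable (no change)

Answer: 5 5 5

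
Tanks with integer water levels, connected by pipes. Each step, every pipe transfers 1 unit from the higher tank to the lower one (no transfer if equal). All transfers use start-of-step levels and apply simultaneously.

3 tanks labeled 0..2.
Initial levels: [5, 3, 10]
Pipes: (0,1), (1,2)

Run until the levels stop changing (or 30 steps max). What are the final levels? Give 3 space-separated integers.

Step 1: flows [0->1,2->1] -> levels [4 5 9]
Step 2: flows [1->0,2->1] -> levels [5 5 8]
Step 3: flows [0=1,2->1] -> levels [5 6 7]
Step 4: flows [1->0,2->1] -> levels [6 6 6]
Step 5: flows [0=1,1=2] -> levels [6 6 6]
  -> stable (no change)

Answer: 6 6 6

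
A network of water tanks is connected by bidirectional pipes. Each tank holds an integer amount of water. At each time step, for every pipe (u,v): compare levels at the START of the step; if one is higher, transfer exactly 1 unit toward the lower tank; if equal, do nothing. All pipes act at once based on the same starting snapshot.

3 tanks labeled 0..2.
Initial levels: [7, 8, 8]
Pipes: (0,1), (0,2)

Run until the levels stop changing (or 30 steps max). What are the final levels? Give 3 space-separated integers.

Step 1: flows [1->0,2->0] -> levels [9 7 7]
Step 2: flows [0->1,0->2] -> levels [7 8 8]
  -> period-2 cycle: step 2 state = step 0 state; never stabilizes
  -> state at step 30: (30-0) mod 2 = 0, same as step 0 -> [7 8 8]

Answer: 7 8 8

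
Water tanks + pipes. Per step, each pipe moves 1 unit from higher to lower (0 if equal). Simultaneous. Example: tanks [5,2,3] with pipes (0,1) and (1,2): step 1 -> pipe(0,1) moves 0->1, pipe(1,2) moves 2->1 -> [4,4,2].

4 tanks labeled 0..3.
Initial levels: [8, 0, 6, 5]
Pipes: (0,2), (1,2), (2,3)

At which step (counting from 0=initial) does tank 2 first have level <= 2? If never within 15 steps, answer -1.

Step 1: flows [0->2,2->1,2->3] -> levels [7 1 5 6]
Step 2: flows [0->2,2->1,3->2] -> levels [6 2 6 5]
Step 3: flows [0=2,2->1,2->3] -> levels [6 3 4 6]
Step 4: flows [0->2,2->1,3->2] -> levels [5 4 5 5]
Step 5: flows [0=2,2->1,2=3] -> levels [5 5 4 5]
Step 6: flows [0->2,1->2,3->2] -> levels [4 4 7 4]
Step 7: flows [2->0,2->1,2->3] -> levels [5 5 4 5]
  -> period-2 cycle (repeats step 5); tank 2 never drops to <=2
Tank 2 never reaches <=2 within 15 steps

Answer: -1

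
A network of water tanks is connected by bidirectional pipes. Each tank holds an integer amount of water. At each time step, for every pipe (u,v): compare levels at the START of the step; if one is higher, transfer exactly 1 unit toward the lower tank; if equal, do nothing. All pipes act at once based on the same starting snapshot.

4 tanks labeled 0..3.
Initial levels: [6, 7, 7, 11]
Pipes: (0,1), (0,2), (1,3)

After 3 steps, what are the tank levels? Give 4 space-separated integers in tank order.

Step 1: flows [1->0,2->0,3->1] -> levels [8 7 6 10]
Step 2: flows [0->1,0->2,3->1] -> levels [6 9 7 9]
Step 3: flows [1->0,2->0,1=3] -> levels [8 8 6 9]

Answer: 8 8 6 9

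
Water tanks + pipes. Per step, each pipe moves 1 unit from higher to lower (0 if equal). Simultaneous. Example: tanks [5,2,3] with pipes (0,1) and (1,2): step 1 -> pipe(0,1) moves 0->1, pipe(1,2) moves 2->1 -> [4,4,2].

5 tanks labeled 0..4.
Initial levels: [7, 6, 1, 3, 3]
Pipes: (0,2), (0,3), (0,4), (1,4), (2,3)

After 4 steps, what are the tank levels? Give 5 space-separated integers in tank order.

Step 1: flows [0->2,0->3,0->4,1->4,3->2] -> levels [4 5 3 3 5]
Step 2: flows [0->2,0->3,4->0,1=4,2=3] -> levels [3 5 4 4 4]
Step 3: flows [2->0,3->0,4->0,1->4,2=3] -> levels [6 4 3 3 4]
Step 4: flows [0->2,0->3,0->4,1=4,2=3] -> levels [3 4 4 4 5]

Answer: 3 4 4 4 5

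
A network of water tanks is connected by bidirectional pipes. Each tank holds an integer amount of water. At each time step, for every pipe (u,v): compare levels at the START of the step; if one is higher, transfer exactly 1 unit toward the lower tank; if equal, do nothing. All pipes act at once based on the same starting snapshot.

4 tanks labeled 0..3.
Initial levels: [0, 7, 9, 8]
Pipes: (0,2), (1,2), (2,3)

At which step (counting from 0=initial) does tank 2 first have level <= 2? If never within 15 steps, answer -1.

Answer: -1

Derivation:
Step 1: flows [2->0,2->1,2->3] -> levels [1 8 6 9]
Step 2: flows [2->0,1->2,3->2] -> levels [2 7 7 8]
Step 3: flows [2->0,1=2,3->2] -> levels [3 7 7 7]
Step 4: flows [2->0,1=2,2=3] -> levels [4 7 6 7]
Step 5: flows [2->0,1->2,3->2] -> levels [5 6 7 6]
Step 6: flows [2->0,2->1,2->3] -> levels [6 7 4 7]
Step 7: flows [0->2,1->2,3->2] -> levels [5 6 7 6]
  -> period-2 cycle (repeats step 5); tank 2 never drops to <=2
Tank 2 never reaches <=2 within 15 steps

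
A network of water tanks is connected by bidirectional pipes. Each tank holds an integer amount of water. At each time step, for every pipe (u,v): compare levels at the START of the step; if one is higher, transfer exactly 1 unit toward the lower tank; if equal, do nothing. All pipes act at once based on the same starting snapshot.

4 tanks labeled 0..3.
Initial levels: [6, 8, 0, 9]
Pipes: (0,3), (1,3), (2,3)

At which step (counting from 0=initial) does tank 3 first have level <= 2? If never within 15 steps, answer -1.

Answer: -1

Derivation:
Step 1: flows [3->0,3->1,3->2] -> levels [7 9 1 6]
Step 2: flows [0->3,1->3,3->2] -> levels [6 8 2 7]
Step 3: flows [3->0,1->3,3->2] -> levels [7 7 3 6]
Step 4: flows [0->3,1->3,3->2] -> levels [6 6 4 7]
Step 5: flows [3->0,3->1,3->2] -> levels [7 7 5 4]
Step 6: flows [0->3,1->3,2->3] -> levels [6 6 4 7]
  -> period-2 cycle (repeats step 4); tank 3 never drops to <=2
Tank 3 never reaches <=2 within 15 steps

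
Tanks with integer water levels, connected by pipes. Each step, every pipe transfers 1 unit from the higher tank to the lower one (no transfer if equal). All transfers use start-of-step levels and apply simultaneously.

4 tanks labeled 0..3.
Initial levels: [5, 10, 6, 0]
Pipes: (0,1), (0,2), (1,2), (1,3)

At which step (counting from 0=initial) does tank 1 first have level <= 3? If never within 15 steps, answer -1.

Step 1: flows [1->0,2->0,1->2,1->3] -> levels [7 7 6 1]
Step 2: flows [0=1,0->2,1->2,1->3] -> levels [6 5 8 2]
Step 3: flows [0->1,2->0,2->1,1->3] -> levels [6 6 6 3]
Step 4: flows [0=1,0=2,1=2,1->3] -> levels [6 5 6 4]
Step 5: flows [0->1,0=2,2->1,1->3] -> levels [5 6 5 5]
Step 6: flows [1->0,0=2,1->2,1->3] -> levels [6 3 6 6]
Tank 1 first reaches <=3 at step 6

Answer: 6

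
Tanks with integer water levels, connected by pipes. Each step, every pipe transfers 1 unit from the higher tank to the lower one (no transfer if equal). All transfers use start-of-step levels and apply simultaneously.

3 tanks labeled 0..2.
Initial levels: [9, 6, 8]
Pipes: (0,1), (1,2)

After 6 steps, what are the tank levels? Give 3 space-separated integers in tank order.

Answer: 8 7 8

Derivation:
Step 1: flows [0->1,2->1] -> levels [8 8 7]
Step 2: flows [0=1,1->2] -> levels [8 7 8]
Step 3: flows [0->1,2->1] -> levels [7 9 7]
Step 4: flows [1->0,1->2] -> levels [8 7 8]
  -> period-2 cycle: step 4 state = step 2 state
  -> state at step 6: (6-2) mod 2 = 0, same as step 2 -> [8 7 8]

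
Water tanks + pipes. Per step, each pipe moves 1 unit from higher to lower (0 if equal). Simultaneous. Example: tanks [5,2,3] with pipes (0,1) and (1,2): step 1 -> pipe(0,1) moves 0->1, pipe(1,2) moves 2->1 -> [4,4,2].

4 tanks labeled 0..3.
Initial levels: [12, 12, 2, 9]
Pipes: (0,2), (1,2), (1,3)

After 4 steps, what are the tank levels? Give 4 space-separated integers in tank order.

Answer: 8 8 10 9

Derivation:
Step 1: flows [0->2,1->2,1->3] -> levels [11 10 4 10]
Step 2: flows [0->2,1->2,1=3] -> levels [10 9 6 10]
Step 3: flows [0->2,1->2,3->1] -> levels [9 9 8 9]
Step 4: flows [0->2,1->2,1=3] -> levels [8 8 10 9]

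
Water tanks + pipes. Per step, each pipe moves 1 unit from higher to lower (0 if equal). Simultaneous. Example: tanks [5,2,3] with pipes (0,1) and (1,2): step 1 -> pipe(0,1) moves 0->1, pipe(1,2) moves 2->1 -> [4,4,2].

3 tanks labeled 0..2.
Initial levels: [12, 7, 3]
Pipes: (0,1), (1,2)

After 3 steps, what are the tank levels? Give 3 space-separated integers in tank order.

Step 1: flows [0->1,1->2] -> levels [11 7 4]
Step 2: flows [0->1,1->2] -> levels [10 7 5]
Step 3: flows [0->1,1->2] -> levels [9 7 6]

Answer: 9 7 6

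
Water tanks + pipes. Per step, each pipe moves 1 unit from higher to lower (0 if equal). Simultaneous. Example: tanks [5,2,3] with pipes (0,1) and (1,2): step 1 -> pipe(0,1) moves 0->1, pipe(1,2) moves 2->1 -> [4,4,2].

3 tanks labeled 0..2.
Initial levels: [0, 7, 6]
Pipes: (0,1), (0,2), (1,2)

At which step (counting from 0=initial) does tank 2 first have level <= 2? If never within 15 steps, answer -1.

Step 1: flows [1->0,2->0,1->2] -> levels [2 5 6]
Step 2: flows [1->0,2->0,2->1] -> levels [4 5 4]
Step 3: flows [1->0,0=2,1->2] -> levels [5 3 5]
Step 4: flows [0->1,0=2,2->1] -> levels [4 5 4]
  -> period-2 cycle (repeats step 2); tank 2 never drops to <=2
Tank 2 never reaches <=2 within 15 steps

Answer: -1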